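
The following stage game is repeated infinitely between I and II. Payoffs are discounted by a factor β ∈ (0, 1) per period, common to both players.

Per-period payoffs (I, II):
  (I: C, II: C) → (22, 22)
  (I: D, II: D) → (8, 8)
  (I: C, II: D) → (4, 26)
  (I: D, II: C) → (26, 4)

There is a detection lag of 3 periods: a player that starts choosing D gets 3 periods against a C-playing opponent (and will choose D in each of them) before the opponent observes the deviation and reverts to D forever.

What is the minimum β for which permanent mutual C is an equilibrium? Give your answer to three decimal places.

0.606

The best deviation is to choose D for all 3 undetected periods, earning 26 each, then 8 forever once detected.
Deviation value: 26(1−β^3)/(1−β) + 8β^3/(1−β); cooperation value: 22/(1−β).
IC: 22 ≥ 26(1−β^3) + 8β^3 = 26 − 18β^3.
So β^3 ≥ 4/18 = 2/9, giving β ≥ (2/9)^(1/3) ≈ 0.606.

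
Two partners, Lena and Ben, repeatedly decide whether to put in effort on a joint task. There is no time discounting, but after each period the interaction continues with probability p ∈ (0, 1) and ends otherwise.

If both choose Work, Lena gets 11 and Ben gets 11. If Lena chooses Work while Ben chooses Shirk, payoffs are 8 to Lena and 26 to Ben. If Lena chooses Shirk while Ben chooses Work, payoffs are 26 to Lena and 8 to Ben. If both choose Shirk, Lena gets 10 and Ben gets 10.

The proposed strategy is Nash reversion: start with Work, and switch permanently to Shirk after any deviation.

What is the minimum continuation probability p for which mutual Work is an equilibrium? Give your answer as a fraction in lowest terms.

15/16

Expected cooperation value is 11 + p·11 + p²·11 + … = 11/(1−p); deviation gives 26 + p·10/(1−p).
11 ≥ 26(1−p) + 10p ⇒ 16p ≥ 15 ⇒ p ≥ 15/16.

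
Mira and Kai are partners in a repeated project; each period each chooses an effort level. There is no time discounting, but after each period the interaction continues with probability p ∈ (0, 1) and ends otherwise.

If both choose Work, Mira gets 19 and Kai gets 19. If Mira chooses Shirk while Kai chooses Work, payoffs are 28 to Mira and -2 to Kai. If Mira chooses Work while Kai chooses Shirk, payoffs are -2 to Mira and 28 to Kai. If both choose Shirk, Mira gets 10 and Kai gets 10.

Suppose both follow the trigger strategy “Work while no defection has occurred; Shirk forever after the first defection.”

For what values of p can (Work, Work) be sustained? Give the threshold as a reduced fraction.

Expected cooperation value is 19 + p·19 + p²·19 + … = 19/(1−p); deviation gives 28 + p·10/(1−p).
19 ≥ 28(1−p) + 10p ⇒ 18p ≥ 9 ⇒ p ≥ 9/18 = 1/2.

1/2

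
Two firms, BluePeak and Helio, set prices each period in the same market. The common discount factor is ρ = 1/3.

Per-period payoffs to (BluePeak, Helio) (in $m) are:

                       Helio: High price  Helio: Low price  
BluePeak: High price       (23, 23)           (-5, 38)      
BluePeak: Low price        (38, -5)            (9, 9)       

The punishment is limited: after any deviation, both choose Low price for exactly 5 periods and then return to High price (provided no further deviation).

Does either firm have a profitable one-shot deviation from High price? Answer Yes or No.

Yes

A one-shot deviation gives 38 now, then 9 for 5 periods, then back to 23.
Gain from deviating: (38−23) today; loss: (23−9) in each of the next 5 periods.
No-deviation condition: (23−9)(ρ+…+ρ^5) ≥ 38−23, i.e. ρ+…+ρ^5 ≥ 15/14.
At ρ = 1/3: ρ+…+ρ^5 = 0.4979 < 1.0714.
So cooperation is not sustainable.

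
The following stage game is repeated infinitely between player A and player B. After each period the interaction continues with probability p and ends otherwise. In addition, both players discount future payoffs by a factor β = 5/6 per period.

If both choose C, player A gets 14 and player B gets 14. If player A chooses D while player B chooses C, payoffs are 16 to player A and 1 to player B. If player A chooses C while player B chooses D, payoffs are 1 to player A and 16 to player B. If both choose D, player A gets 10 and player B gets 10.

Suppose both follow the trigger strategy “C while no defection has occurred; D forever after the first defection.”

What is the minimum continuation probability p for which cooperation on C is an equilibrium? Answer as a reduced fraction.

2/5

Expected continuation weight on next period's payoff is β·p = 5/6·p, which plays the role of the discount factor.
Cooperation requires 5/6·p ≥ (16−14)/(16−10) = 1/3, hence p ≥ 2/5.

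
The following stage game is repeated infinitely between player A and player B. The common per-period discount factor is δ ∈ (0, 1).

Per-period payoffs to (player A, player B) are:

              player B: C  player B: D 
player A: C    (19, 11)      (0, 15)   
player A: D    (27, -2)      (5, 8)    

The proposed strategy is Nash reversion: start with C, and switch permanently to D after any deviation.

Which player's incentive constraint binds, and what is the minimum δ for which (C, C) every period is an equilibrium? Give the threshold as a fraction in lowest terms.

player B; δ ≥ 4/7

For player A: deviation gain 27−19 = 8, per-period punishment loss 19−5 = 14. IC gives δ ≥ 8/22 = 4/11.
For player B: gain 4, loss 3 per period, so δ ≥ 4/7.
The tighter constraint is player B's, so cooperation needs δ ≥ 4/7.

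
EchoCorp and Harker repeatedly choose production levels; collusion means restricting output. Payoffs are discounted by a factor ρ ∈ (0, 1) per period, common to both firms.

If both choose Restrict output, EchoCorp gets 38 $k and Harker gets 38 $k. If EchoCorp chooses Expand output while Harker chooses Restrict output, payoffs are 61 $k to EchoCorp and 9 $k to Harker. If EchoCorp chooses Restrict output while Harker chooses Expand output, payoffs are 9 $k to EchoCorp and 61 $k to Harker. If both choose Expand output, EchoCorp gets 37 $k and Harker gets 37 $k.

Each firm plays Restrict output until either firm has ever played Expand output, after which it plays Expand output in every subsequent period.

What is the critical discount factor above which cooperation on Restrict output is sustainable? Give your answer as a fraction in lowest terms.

One-period gain from deviating is 61 − 38 = 23. The loss is 38 − 37 = 1 in every subsequent period, with present value 1·ρ/(1−ρ).
Deviation is unprofitable when 1·ρ/(1−ρ) ≥ 23, i.e. ρ/(1−ρ) ≥ 23.
Equivalently ρ ≥ 23/(23+1) = 23/24.

23/24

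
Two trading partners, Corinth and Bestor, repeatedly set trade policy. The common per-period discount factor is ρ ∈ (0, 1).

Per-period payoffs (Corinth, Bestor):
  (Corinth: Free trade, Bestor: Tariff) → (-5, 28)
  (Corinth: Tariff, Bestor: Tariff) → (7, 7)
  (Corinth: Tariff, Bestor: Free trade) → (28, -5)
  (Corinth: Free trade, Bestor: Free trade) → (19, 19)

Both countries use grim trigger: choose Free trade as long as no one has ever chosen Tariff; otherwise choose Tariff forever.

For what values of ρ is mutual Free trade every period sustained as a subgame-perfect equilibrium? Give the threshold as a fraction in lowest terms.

Under grim trigger the critical discount factor is (T−C)/(T−P) with T = 28, C = 19, P = 7.
ρ* = (28−19)/(28−7) = 9/21 = 3/7.

3/7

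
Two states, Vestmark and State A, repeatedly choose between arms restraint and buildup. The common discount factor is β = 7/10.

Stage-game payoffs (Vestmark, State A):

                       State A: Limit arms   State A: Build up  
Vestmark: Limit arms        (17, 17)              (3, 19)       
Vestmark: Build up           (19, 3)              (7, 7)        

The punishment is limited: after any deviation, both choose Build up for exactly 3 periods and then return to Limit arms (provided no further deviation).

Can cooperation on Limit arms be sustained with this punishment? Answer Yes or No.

Yes

Comparing payoff streams over the 4 periods until play realigns: cooperate → 17(1+β+…+β^3); deviate → 19 + 7(β+…+β^3).
Cooperation is sustained iff (17−7)(β+…+β^3) ≥ 19−17.
β+…+β^3 = 7/10·(1−(7/10)^3)/(1−7/10) = 1.5330, and (19−17)/(17−7) = 0.2000.
1.5330 ≥ 0.2000, so cooperation is sustainable.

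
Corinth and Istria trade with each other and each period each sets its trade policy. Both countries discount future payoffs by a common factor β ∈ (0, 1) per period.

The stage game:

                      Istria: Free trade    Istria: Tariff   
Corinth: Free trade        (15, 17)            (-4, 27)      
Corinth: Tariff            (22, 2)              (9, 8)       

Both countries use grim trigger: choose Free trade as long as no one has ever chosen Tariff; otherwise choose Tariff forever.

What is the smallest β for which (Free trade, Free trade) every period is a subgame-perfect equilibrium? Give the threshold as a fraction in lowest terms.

Corinth: cooperation gives 15 each period; deviation gives 22 once then 9 forever.
  15/(1−β) ≥ 22 + 9β/(1−β) ⇒ β ≥ 7/13.
Istria: cooperation gives 17 each period; deviation gives 27 once then 8 forever.
  β ≥ 10/19.
Both must hold, so the binding constraint is Corinth's: β ≥ 7/13.

7/13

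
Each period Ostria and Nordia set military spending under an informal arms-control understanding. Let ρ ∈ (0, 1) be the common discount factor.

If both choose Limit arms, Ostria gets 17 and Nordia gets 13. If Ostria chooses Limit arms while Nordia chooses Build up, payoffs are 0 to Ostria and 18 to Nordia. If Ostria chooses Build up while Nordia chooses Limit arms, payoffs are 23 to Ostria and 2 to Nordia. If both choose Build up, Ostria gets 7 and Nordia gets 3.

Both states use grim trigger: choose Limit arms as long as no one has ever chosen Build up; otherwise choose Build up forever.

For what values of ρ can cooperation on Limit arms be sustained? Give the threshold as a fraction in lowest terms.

3/8

For Ostria: deviation gain 23−17 = 6, per-period punishment loss 17−7 = 10. IC gives ρ ≥ 6/16 = 3/8.
For Nordia: gain 5, loss 10 per period, so ρ ≥ 5/15 = 1/3.
The tighter constraint is Ostria's, so cooperation needs ρ ≥ 3/8.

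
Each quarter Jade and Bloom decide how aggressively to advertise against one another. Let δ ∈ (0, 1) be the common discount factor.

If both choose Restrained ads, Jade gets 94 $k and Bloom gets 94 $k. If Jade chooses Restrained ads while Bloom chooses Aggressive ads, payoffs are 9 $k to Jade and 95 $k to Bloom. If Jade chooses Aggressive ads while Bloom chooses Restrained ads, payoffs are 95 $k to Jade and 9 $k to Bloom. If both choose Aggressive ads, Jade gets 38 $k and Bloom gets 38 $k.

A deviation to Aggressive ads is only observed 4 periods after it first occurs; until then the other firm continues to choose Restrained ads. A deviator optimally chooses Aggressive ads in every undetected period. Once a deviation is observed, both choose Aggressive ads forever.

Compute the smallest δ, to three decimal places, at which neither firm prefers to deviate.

Deviating for the 4 undetected periods gains 95−94 = 1 per period over cooperation, then loses 94−38 = 56 per period forever once punishment starts.
Gain: 1(1 + δ + … + δ^3); loss: 56·δ^4/(1−δ).
No profitable deviation ⇔ 1(1−δ^4) ≤ 56·δ^4, i.e. δ^4 ≥ 1/(1+56) = 1/57.
Hence δ ≥ (1/57)^(1/4) ≈ 0.364.

0.364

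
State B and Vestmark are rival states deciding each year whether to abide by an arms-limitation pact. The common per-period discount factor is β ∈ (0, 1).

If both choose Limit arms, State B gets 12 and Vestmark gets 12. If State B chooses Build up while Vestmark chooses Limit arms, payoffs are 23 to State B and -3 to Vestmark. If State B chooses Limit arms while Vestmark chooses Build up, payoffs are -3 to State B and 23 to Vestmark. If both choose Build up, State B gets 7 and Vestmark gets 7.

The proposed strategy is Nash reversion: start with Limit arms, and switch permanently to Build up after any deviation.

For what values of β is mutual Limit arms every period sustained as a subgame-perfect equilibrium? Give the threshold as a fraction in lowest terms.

Under grim trigger the critical discount factor is (T−C)/(T−P) with T = 23, C = 12, P = 7.
β* = (23−12)/(23−7) = 11/16.

11/16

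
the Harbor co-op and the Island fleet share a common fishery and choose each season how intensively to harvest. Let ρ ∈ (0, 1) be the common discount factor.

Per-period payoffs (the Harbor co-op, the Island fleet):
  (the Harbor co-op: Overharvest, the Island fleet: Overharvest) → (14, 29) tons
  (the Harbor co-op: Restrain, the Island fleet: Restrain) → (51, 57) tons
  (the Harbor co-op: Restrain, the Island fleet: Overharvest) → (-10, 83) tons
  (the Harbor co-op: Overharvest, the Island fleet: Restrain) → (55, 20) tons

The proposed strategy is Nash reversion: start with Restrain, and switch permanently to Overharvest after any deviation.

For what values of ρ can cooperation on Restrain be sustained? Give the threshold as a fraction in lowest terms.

the Harbor co-op's threshold: (55−51)/(55−14) = 4/41.
the Island fleet's threshold: (83−57)/(83−29) = 13/27.
4/41 < 13/27, so the Island fleet binds and ρ* = 13/27.

13/27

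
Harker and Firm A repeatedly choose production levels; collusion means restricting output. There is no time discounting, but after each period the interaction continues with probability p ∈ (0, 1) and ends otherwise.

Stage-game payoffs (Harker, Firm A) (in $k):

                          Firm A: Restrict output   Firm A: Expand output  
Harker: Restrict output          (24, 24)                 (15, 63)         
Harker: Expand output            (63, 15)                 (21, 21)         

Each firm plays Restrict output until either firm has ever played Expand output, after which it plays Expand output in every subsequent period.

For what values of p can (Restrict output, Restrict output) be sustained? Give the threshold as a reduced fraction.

13/14

With no time discounting, the continuation probability p plays the role of the discount factor.
Grim-trigger IC: 24/(1−p) ≥ 63 + 21p/(1−p) ⇒ p ≥ (63−24)/(63−21) = 13/14.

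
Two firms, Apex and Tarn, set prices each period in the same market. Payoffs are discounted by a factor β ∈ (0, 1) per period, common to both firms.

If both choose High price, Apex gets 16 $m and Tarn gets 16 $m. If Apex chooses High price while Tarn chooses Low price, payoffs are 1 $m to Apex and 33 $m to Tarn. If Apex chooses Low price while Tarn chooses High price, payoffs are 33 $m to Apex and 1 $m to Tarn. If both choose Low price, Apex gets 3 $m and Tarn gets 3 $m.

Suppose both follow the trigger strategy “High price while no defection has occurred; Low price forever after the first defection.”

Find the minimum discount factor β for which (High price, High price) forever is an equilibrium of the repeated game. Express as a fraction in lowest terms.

17/30

Under grim trigger the critical discount factor is (T−C)/(T−P) with T = 33, C = 16, P = 3.
β* = (33−16)/(33−3) = 17/30.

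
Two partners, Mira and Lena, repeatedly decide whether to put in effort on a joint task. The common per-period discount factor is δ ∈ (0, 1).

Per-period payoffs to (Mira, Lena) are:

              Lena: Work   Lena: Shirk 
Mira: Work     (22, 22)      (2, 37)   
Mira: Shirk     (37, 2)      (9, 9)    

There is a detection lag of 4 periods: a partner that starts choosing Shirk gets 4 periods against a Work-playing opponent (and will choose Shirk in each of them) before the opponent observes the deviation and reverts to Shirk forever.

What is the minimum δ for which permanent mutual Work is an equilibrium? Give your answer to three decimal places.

0.856

Deviating for the 4 undetected periods gains 37−22 = 15 per period over cooperation, then loses 22−9 = 13 per period forever once punishment starts.
Gain: 15(1 + δ + … + δ^3); loss: 13·δ^4/(1−δ).
No profitable deviation ⇔ 15(1−δ^4) ≤ 13·δ^4, i.e. δ^4 ≥ 15/(15+13) = 15/28.
Hence δ ≥ (15/28)^(1/4) ≈ 0.856.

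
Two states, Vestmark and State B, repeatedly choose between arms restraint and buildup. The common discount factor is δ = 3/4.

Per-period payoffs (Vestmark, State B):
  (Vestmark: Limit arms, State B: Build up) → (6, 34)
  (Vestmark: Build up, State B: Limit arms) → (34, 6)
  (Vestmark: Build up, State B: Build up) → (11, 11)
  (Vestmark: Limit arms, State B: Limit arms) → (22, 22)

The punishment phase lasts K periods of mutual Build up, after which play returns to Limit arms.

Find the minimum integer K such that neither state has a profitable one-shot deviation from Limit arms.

IC: δ(1−δ^K)/(1−δ) ≥ (34−22)/(22−11) = 12/11.
With δ = 3/4: need 1 − δ^K ≥ 12/11·(1−3/4)/(3/4), i.e. δ^K ≤ 0.6364.
Since (3/4)^1 = 0.7500 and (3/4)^2 = 0.5625, the smallest such K is 2.

2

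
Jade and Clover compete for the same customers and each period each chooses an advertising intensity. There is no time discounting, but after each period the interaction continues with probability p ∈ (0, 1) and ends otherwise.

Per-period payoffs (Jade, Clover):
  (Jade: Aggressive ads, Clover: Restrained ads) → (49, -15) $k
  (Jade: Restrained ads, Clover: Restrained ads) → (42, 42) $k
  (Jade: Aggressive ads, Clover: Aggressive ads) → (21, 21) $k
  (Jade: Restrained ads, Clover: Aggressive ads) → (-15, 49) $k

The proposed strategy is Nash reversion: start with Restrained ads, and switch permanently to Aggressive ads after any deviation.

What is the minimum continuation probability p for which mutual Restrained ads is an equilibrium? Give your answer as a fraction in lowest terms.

1/4

Expected cooperation value is 42 + p·42 + p²·42 + … = 42/(1−p); deviation gives 49 + p·21/(1−p).
42 ≥ 49(1−p) + 21p ⇒ 28p ≥ 7 ⇒ p ≥ 7/28 = 1/4.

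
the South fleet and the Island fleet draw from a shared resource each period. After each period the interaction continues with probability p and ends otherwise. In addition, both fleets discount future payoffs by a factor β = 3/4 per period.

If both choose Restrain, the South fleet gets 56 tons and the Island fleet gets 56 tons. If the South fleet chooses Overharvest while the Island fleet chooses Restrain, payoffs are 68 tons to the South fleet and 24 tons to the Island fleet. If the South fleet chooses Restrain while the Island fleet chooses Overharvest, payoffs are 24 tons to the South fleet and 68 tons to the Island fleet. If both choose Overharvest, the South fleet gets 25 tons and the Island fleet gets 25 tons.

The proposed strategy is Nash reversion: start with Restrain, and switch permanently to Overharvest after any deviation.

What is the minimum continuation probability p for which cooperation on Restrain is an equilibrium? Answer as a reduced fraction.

Expected continuation weight on next period's payoff is β·p = 3/4·p, which plays the role of the discount factor.
Cooperation requires 3/4·p ≥ (68−56)/(68−25) = 12/43, hence p ≥ 16/43.

16/43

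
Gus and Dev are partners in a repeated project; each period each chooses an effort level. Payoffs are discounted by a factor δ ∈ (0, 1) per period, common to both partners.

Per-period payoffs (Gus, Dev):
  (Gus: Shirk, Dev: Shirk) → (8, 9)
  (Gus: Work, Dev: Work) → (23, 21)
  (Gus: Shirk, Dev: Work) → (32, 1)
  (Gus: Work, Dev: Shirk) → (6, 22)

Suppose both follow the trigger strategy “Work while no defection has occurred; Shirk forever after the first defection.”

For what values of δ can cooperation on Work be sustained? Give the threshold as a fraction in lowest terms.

Gus's threshold: (32−23)/(32−8) = 3/8.
Dev's threshold: (22−21)/(22−9) = 1/13.
3/8 > 1/13, so Gus binds and δ* = 3/8.

3/8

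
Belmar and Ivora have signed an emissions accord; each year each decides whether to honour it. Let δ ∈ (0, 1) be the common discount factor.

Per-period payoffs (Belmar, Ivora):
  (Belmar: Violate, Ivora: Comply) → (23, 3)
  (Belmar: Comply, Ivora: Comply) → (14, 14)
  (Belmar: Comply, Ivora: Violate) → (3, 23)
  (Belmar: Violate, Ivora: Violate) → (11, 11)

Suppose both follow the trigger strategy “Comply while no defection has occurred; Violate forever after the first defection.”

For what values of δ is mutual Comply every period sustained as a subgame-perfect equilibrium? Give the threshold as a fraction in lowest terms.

Under grim trigger the critical discount factor is (T−C)/(T−P) with T = 23, C = 14, P = 11.
δ* = (23−14)/(23−11) = 9/12 = 3/4.

3/4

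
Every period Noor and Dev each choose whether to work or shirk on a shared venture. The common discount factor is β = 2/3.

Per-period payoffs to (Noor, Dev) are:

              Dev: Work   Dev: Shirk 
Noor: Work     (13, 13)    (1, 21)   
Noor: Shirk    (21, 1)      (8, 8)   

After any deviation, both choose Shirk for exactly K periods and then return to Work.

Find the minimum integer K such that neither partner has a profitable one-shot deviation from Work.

4

Need Σ_{k=1}^{K} β^k ≥ (21−13)/(13−8) = 1.6000 at β = 2/3.
At K = 3 the sum is 1.4074 < 1.6000; at K = 4 it is 1.6049 ≥ 1.6000.
So the minimum punishment length is K = 4.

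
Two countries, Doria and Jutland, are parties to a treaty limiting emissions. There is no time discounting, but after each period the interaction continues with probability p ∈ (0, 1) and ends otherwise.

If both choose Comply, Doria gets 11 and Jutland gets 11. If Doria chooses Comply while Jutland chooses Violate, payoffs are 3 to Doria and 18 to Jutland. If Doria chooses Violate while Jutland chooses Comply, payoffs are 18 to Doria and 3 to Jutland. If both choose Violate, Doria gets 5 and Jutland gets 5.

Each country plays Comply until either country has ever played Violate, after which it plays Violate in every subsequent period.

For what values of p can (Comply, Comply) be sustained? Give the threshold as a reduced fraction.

With no time discounting, the continuation probability p plays the role of the discount factor.
Grim-trigger IC: 11/(1−p) ≥ 18 + 5p/(1−p) ⇒ p ≥ (18−11)/(18−5) = 7/13.

7/13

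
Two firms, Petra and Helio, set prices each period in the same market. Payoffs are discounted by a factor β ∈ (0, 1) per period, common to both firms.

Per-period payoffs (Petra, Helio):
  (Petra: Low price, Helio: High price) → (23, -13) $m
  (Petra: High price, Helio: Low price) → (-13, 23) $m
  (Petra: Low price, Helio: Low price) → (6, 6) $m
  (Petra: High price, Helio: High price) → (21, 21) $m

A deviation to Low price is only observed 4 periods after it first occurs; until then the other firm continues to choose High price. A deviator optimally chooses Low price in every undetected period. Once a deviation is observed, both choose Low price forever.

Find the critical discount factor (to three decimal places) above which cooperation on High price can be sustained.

The best deviation is to choose Low price for all 4 undetected periods, earning 23 each, then 6 forever once detected.
Deviation value: 23(1−β^4)/(1−β) + 6β^4/(1−β); cooperation value: 21/(1−β).
IC: 21 ≥ 23(1−β^4) + 6β^4 = 23 − 17β^4.
So β^4 ≥ 2/17, giving β ≥ (2/17)^(1/4) ≈ 0.586.

0.586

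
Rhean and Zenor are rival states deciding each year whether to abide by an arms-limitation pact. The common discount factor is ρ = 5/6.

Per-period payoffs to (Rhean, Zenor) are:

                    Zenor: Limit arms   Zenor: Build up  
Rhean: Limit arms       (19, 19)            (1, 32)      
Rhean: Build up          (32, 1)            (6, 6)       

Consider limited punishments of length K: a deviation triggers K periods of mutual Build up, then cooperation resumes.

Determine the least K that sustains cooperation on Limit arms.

IC: ρ(1−ρ^K)/(1−ρ) ≥ (32−19)/(19−6) = 1.
With ρ = 5/6: need 1 − ρ^K ≥ 1·(1−5/6)/(5/6), i.e. ρ^K ≤ 0.8000.
Since (5/6)^1 = 0.8333 and (5/6)^2 = 0.6944, the smallest such K is 2.

2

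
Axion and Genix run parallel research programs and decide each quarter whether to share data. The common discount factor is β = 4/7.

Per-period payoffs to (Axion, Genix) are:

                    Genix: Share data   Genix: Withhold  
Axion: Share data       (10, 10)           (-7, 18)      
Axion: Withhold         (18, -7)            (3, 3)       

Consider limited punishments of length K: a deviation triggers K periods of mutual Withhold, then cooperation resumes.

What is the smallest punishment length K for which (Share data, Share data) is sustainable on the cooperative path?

4

IC: β(1−β^K)/(1−β) ≥ (18−10)/(10−3) = 8/7.
With β = 4/7: need 1 − β^K ≥ 8/7·(1−4/7)/(4/7), i.e. β^K ≤ 0.1429.
Since (4/7)^3 = 0.1866 and (4/7)^4 = 0.1066, the smallest such K is 4.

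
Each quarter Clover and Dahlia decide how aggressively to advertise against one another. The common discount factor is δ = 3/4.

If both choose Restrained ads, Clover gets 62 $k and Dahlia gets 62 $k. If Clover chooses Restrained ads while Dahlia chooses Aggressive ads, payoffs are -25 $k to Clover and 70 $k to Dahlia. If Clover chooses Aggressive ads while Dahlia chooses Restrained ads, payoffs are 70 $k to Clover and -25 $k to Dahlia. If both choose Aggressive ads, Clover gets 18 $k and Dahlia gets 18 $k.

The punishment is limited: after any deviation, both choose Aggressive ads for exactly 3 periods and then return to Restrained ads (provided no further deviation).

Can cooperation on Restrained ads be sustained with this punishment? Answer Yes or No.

Yes

IC: δ+…+δ^3 ≥ (70−62)/(62−18) = 2/11.
At δ = 3/4: partial sum = 1.7344 ≥ 0.1818. Cooperation sustainable.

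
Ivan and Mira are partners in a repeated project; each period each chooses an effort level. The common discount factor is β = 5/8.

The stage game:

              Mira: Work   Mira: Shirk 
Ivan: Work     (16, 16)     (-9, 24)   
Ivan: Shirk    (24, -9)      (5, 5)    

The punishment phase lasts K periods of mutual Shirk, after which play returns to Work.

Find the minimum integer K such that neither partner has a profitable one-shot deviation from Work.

2

Need Σ_{k=1}^{K} β^k ≥ (24−16)/(16−5) = 0.7273 at β = 5/8.
At K = 1 the sum is 0.6250 < 0.7273; at K = 2 it is 1.0156 ≥ 0.7273.
So the minimum punishment length is K = 2.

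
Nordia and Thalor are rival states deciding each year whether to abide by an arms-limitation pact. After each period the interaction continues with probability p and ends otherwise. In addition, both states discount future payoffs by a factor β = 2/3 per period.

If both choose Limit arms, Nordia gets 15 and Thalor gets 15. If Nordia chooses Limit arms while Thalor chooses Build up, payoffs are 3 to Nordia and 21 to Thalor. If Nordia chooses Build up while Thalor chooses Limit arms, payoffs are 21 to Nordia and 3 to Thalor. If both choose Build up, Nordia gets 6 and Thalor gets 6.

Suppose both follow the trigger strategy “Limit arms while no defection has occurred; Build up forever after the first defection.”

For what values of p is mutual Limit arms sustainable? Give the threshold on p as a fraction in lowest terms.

Expected continuation weight on next period's payoff is β·p = 2/3·p, which plays the role of the discount factor.
Cooperation requires 2/3·p ≥ (21−15)/(21−6) = 2/5, hence p ≥ 3/5.

3/5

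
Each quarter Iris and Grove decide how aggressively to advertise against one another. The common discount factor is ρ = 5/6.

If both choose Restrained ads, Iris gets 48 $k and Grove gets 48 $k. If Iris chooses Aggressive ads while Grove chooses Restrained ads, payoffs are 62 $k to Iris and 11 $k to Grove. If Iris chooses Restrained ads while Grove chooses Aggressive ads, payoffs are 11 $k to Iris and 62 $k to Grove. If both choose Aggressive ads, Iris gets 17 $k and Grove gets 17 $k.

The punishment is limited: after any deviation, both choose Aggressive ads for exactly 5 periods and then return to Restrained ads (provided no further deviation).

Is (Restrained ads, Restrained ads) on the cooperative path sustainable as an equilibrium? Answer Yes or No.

A one-shot deviation gives 62 now, then 17 for 5 periods, then back to 48.
Gain from deviating: (62−48) today; loss: (48−17) in each of the next 5 periods.
No-deviation condition: (48−17)(ρ+…+ρ^5) ≥ 62−48, i.e. ρ+…+ρ^5 ≥ 14/31.
At ρ = 5/6: ρ+…+ρ^5 = 2.9906 ≥ 0.4516.
So cooperation is sustainable.

Yes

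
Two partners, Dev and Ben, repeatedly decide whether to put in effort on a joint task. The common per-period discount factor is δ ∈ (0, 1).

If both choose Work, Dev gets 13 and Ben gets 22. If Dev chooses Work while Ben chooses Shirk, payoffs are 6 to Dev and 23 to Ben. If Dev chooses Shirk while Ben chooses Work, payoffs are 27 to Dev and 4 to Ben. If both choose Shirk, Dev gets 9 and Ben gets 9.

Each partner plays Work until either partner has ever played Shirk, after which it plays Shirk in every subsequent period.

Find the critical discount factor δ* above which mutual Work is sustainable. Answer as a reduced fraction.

7/9

Dev's threshold: (27−13)/(27−9) = 7/9.
Ben's threshold: (23−22)/(23−9) = 1/14.
7/9 > 1/14, so Dev binds and δ* = 7/9.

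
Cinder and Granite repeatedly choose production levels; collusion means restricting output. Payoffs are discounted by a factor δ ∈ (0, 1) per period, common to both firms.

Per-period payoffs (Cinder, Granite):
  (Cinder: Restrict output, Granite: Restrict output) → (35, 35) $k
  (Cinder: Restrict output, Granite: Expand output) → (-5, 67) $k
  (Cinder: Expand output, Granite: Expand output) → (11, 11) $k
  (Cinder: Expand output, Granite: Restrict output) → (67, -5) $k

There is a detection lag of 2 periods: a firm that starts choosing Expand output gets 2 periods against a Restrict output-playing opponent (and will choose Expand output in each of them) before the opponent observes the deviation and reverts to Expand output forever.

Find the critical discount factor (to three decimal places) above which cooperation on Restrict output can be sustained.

A deviator earns 67 for 2 periods, then 11 forever; cooperating earns 35 forever. Multiplying the IC by (1−δ):
35 ≥ 67(1−δ^2) + 11δ^2, so 56·δ^2 ≥ 32 and δ^2 ≥ 4/7.
δ ≥ (4/7)^(1/2) ≈ 0.756.

0.756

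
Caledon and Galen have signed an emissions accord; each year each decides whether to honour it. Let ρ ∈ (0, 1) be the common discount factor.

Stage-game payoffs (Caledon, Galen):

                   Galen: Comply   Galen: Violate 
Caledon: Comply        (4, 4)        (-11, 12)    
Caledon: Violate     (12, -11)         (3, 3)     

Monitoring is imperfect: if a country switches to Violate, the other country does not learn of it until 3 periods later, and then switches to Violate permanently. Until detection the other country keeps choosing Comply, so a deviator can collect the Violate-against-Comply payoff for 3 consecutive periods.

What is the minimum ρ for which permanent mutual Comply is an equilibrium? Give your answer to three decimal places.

Deviating for the 3 undetected periods gains 12−4 = 8 per period over cooperation, then loses 4−3 = 1 per period forever once punishment starts.
Gain: 8(1 + ρ + … + ρ^2); loss: 1·ρ^3/(1−ρ).
No profitable deviation ⇔ 8(1−ρ^3) ≤ 1·ρ^3, i.e. ρ^3 ≥ 8/(8+1) = 8/9.
Hence ρ ≥ (8/9)^(1/3) ≈ 0.961.

0.961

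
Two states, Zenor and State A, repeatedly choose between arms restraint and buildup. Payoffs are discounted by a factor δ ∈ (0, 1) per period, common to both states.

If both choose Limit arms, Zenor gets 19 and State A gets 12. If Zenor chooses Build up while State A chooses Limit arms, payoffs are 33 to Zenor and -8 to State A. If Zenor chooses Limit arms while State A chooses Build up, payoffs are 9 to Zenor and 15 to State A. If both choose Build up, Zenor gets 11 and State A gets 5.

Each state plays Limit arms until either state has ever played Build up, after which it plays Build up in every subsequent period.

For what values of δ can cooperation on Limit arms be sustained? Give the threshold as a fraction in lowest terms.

7/11

For Zenor: deviation gain 33−19 = 14, per-period punishment loss 19−11 = 8. IC gives δ ≥ 14/22 = 7/11.
For State A: gain 3, loss 7 per period, so δ ≥ 3/10.
The tighter constraint is Zenor's, so cooperation needs δ ≥ 7/11.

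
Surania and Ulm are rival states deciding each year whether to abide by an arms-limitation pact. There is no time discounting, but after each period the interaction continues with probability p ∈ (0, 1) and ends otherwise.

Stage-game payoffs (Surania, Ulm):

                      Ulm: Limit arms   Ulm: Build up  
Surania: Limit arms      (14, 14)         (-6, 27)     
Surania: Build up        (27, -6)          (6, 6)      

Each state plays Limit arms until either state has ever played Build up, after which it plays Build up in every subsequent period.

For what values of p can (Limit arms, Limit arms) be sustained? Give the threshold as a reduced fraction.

With no time discounting, the continuation probability p plays the role of the discount factor.
Grim-trigger IC: 14/(1−p) ≥ 27 + 6p/(1−p) ⇒ p ≥ (27−14)/(27−6) = 13/21.

13/21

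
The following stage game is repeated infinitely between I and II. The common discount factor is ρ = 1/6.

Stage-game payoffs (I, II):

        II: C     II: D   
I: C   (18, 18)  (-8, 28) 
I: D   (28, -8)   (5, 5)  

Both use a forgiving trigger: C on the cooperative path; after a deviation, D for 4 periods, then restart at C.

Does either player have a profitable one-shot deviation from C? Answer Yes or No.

A one-shot deviation gives 28 now, then 5 for 4 periods, then back to 18.
Gain from deviating: (28−18) today; loss: (18−5) in each of the next 4 periods.
No-deviation condition: (18−5)(ρ+…+ρ^4) ≥ 28−18, i.e. ρ+…+ρ^4 ≥ 10/13.
At ρ = 1/6: ρ+…+ρ^4 = 0.1998 < 0.7692.
So cooperation is not sustainable.

Yes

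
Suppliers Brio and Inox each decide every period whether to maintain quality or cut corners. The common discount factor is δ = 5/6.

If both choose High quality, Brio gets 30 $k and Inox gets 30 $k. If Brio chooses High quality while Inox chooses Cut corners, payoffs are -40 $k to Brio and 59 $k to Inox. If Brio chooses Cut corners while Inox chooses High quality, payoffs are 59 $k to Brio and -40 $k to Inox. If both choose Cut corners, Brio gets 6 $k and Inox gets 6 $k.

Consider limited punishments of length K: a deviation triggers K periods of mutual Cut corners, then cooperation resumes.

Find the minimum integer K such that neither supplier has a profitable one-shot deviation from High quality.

2

No profitable deviation requires (30−6)(δ+…+δ^K) ≥ 59−30, i.e. δ+…+δ^K ≥ 29/24 ≈ 1.2083.
With δ = 5/6, the partial sums are K=1: 0.8333, K=2: 1.5278.
K = 2 is the first length at which the sum reaches 1.2083.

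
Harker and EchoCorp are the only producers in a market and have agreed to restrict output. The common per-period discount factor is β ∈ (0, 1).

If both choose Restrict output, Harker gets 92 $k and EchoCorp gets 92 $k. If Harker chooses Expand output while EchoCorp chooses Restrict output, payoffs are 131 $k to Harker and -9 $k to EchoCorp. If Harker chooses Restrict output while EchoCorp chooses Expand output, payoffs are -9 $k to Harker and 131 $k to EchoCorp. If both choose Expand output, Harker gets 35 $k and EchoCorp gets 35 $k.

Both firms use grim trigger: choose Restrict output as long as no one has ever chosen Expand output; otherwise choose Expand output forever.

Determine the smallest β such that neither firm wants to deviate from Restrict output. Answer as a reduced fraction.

13/32

Under grim trigger the critical discount factor is (T−C)/(T−P) with T = 131, C = 92, P = 35.
β* = (131−92)/(131−35) = 39/96 = 13/32.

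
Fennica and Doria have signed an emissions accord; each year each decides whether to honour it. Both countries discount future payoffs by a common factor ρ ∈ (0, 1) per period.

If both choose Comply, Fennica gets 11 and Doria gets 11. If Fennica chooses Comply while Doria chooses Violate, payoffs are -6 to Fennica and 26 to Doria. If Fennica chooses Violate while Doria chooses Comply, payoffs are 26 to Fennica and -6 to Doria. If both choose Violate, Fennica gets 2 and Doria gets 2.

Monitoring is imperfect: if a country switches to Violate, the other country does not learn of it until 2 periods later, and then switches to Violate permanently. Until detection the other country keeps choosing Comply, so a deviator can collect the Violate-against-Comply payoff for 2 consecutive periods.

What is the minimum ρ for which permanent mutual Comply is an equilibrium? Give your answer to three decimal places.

0.791

A deviator earns 26 for 2 periods, then 2 forever; cooperating earns 11 forever. Multiplying the IC by (1−ρ):
11 ≥ 26(1−ρ^2) + 2ρ^2, so 24·ρ^2 ≥ 15 and ρ^2 ≥ 5/8.
ρ ≥ (5/8)^(1/2) ≈ 0.791.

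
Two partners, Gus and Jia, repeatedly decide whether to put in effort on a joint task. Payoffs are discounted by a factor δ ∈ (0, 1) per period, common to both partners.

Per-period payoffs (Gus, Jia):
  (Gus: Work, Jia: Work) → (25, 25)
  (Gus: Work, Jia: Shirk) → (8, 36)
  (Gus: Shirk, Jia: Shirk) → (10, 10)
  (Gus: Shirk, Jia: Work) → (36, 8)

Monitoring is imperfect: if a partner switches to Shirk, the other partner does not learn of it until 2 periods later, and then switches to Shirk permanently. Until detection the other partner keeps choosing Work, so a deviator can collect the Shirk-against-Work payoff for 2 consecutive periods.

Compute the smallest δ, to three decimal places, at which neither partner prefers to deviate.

Deviating for the 2 undetected periods gains 36−25 = 11 per period over cooperation, then loses 25−10 = 15 per period forever once punishment starts.
Gain: 11(1 + δ + … + δ^1); loss: 15·δ^2/(1−δ).
No profitable deviation ⇔ 11(1−δ^2) ≤ 15·δ^2, i.e. δ^2 ≥ 11/(11+15) = 11/26.
Hence δ ≥ (11/26)^(1/2) ≈ 0.650.

0.650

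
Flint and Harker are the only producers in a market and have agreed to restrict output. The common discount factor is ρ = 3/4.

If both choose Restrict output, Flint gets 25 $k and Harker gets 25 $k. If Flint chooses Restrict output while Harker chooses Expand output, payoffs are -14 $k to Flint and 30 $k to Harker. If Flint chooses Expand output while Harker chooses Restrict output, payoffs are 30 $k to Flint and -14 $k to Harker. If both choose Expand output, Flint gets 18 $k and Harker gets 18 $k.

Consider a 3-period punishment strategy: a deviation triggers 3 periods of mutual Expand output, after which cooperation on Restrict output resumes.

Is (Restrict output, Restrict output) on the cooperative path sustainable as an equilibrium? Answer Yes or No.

Comparing payoff streams over the 4 periods until play realigns: cooperate → 25(1+ρ+…+ρ^3); deviate → 30 + 18(ρ+…+ρ^3).
Cooperation is sustained iff (25−18)(ρ+…+ρ^3) ≥ 30−25.
ρ+…+ρ^3 = 3/4·(1−(3/4)^3)/(1−3/4) = 1.7344, and (30−25)/(25−18) = 0.7143.
1.7344 ≥ 0.7143, so cooperation is sustainable.

Yes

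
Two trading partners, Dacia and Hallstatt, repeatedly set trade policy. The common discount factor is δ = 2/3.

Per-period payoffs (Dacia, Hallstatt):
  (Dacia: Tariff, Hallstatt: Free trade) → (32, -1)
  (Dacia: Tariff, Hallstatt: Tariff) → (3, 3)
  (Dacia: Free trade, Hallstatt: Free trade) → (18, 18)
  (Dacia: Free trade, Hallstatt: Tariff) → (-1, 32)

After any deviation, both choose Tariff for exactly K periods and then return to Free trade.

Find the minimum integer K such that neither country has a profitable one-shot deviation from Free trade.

IC: δ(1−δ^K)/(1−δ) ≥ (32−18)/(18−3) = 14/15.
With δ = 2/3: need 1 − δ^K ≥ 14/15·(1−2/3)/(2/3), i.e. δ^K ≤ 0.5333.
Since (2/3)^1 = 0.6667 and (2/3)^2 = 0.4444, the smallest such K is 2.

2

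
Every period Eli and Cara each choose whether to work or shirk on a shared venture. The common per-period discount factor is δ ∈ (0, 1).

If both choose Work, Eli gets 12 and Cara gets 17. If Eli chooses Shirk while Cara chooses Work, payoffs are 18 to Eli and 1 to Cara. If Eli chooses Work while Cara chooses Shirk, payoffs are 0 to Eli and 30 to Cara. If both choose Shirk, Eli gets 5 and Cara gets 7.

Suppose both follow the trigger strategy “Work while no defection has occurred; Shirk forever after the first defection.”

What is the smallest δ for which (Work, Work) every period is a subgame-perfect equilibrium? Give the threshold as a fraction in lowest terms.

Eli: cooperation gives 12 each period; deviation gives 18 once then 5 forever.
  12/(1−δ) ≥ 18 + 5δ/(1−δ) ⇒ δ ≥ 6/13.
Cara: cooperation gives 17 each period; deviation gives 30 once then 7 forever.
  δ ≥ 13/23.
Both must hold, so the binding constraint is Cara's: δ ≥ 13/23.

13/23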